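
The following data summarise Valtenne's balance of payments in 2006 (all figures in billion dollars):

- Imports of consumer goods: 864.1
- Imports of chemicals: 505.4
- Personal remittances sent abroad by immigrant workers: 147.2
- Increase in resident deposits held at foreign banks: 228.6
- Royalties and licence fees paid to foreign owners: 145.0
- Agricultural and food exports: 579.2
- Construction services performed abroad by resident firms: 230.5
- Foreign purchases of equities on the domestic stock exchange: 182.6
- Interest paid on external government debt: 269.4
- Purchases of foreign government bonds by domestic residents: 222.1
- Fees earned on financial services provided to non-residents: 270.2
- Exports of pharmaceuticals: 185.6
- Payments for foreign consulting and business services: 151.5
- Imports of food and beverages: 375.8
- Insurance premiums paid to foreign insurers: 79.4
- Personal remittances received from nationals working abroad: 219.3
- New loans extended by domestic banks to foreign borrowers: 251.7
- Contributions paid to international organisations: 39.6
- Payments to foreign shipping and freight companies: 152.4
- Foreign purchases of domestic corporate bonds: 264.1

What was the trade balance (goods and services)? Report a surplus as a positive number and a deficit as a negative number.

Goods: 185.6 + 579.2 - 864.1 - 505.4 - 375.8 = -980.5
Services: -151.5 - 79.4 - 152.4 + 270.2 + 230.5 - 145.0 = -27.6
Trade balance = -980.5 + (-27.6) = -1008.1
(Excluded from the trade balance — secondary income: personal remittances sent abroad by immigrant workers 147.2, personal remittances received from nationals working abroad 219.3, contributions paid to international organisations 39.6; financial account: increase in resident deposits held at foreign banks 228.6, foreign purchases of equities on the domestic stock exchange 182.6, purchases of foreign government bonds by domestic residents 222.1, new loans extended by domestic banks to foreign borrowers 251.7, foreign purchases of domestic corporate bonds 264.1; primary income: interest paid on external government debt 269.4.)

-1008.1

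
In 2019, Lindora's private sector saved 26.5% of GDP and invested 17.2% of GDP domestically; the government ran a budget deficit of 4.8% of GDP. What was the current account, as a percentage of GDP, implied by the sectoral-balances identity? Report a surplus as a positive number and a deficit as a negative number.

4.5

By the sectoral-balances identity, CA = (S_private - I) + (T - G).
Private balance = 26.5 - 17.2 = 9.3
Government balance (T - G) = -4.8
CA = 9.3 + (-4.8) = 4.5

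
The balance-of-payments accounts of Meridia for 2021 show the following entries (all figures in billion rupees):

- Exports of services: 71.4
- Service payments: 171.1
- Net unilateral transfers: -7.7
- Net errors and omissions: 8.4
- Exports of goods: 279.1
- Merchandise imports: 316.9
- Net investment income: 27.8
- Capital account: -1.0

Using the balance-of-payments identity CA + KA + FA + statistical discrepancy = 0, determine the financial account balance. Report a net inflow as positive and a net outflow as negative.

110.0

Goods balance = 279.1 - 316.9 = -37.8
Services balance = 71.4 - 171.1 = -99.7
Trade balance (goods + services) = -37.8 + (-99.7) = -137.5
Net primary income = 27.8
Net secondary income = -7.7
Current account = -137.5 + 27.8 + (-7.7) = -117.4
Financial account = -(-117.4 + (-1.0) + 8.4) = 110.0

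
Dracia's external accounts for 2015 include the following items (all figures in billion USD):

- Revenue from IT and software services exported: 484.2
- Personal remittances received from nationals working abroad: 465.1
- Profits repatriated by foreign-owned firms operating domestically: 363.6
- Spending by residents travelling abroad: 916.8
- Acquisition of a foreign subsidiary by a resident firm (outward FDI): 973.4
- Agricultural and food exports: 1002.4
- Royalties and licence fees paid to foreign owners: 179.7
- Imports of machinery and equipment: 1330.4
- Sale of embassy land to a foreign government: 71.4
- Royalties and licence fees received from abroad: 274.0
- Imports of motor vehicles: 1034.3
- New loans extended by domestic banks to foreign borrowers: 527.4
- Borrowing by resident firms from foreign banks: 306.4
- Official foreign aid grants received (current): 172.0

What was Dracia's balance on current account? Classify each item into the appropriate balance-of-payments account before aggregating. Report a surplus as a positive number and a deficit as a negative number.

Goods: 1002.4 - 1034.3 - 1330.4 = -1362.3
Services: -179.7 + 484.2 - 916.8 + 274.0 = -338.3
Primary income: -363.6
Secondary income: 465.1 + 172.0 = 637.1
Current account = (-1362.3) + (-338.3) + (-363.6) + 637.1 = -1427.1
(Excluded from the current account — financial account: acquisition of a foreign subsidiary by a resident firm (outward FDI) 973.4, new loans extended by domestic banks to foreign borrowers 527.4, borrowing by resident firms from foreign banks 306.4; capital account: sale of embassy land to a foreign government 71.4.)

-1427.1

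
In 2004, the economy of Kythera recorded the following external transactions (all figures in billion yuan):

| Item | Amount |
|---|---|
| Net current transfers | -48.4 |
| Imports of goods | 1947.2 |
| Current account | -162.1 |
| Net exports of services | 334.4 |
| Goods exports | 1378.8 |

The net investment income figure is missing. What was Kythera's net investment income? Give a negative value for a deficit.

120.3

Current account = goods balance + services balance + net primary income + net secondary income
Sum of the known components = -282.4
Net investment income = CA - (known components) = -162.1 - (-282.4) = 120.3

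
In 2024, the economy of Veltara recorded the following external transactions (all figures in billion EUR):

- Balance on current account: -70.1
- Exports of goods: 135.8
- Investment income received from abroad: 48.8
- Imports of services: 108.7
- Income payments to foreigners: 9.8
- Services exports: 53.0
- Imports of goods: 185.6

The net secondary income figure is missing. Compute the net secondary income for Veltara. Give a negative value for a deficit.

Current account = goods balance + services balance + net primary income + net secondary income
Sum of the known components = -66.5
Net secondary income = CA - (known components) = -70.1 - (-66.5) = -3.6

-3.6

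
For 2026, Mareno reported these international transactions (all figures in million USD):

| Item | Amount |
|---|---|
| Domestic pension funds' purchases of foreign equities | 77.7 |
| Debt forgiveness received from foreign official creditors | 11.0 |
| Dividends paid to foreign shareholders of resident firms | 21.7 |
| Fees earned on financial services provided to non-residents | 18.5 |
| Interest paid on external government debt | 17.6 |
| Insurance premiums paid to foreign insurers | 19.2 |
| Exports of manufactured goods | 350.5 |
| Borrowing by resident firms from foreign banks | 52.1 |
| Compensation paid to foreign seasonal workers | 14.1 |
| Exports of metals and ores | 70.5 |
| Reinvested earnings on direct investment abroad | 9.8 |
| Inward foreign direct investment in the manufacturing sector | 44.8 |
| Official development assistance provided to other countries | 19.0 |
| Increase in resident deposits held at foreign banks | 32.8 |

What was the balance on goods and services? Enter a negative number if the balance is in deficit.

420.3

Goods: 350.5 + 70.5 = 421.0
Services: 18.5 - 19.2 = -0.7
Trade balance = 421.0 + (-0.7) = 420.3
(Excluded from the trade balance — financial account: domestic pension funds' purchases of foreign equities 77.7, borrowing by resident firms from foreign banks 52.1, inward foreign direct investment in the manufacturing sector 44.8, increase in resident deposits held at foreign banks 32.8; capital account: debt forgiveness received from foreign official creditors 11.0; primary income: dividends paid to foreign shareholders of resident firms 21.7, interest paid on external government debt 17.6, compensation paid to foreign seasonal workers 14.1, reinvested earnings on direct investment abroad 9.8; secondary income: official development assistance provided to other countries 19.0.)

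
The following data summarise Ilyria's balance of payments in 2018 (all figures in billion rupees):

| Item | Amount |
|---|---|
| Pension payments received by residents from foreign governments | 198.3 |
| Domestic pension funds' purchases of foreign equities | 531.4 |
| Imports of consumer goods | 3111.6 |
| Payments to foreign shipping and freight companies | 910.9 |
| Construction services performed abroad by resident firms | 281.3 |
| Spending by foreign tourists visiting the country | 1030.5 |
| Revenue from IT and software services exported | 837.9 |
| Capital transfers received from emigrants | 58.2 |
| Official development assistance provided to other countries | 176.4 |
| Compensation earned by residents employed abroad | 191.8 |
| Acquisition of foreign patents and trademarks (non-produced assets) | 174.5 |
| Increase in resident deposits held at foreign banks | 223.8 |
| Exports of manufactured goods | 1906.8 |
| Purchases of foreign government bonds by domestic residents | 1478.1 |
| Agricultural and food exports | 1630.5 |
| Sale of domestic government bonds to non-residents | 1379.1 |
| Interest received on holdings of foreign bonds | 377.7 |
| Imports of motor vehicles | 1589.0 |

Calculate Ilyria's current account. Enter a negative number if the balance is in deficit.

Goods: -1589.0 + 1630.5 + 1906.8 - 3111.6 = -1163.3
Services: 1030.5 + 837.9 + 281.3 - 910.9 = 1238.8
Primary income: 377.7 + 191.8 = 569.5
Secondary income: -176.4 + 198.3 = 21.9
Current account = (-1163.3) + 1238.8 + 569.5 + 21.9 = 666.9
(Excluded from the current account — financial account: domestic pension funds' purchases of foreign equities 531.4, increase in resident deposits held at foreign banks 223.8, purchases of foreign government bonds by domestic residents 1478.1, sale of domestic government bonds to non-residents 1379.1; capital account: capital transfers received from emigrants 58.2, acquisition of foreign patents and trademarks (non-produced assets) 174.5.)

666.9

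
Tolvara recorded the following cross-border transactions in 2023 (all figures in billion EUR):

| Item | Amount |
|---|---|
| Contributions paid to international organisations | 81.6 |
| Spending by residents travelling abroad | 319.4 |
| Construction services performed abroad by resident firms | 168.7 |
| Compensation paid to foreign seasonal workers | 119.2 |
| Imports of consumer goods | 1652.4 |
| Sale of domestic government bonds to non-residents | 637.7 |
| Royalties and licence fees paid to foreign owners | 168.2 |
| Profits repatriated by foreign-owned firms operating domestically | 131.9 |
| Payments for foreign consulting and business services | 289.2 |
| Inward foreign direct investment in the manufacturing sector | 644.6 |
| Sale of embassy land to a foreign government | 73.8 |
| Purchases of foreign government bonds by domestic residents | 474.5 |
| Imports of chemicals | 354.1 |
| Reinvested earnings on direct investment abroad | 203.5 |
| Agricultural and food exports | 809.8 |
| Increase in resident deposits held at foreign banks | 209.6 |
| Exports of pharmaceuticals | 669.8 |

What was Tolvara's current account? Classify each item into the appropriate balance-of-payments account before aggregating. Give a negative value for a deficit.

Goods: -1652.4 + 669.8 - 354.1 + 809.8 = -526.9
Services: -289.2 - 168.2 - 319.4 + 168.7 = -608.1
Primary income: -119.2 - 131.9 + 203.5 = -47.6
Secondary income: -81.6
Current account = (-526.9) + (-608.1) + (-47.6) + (-81.6) = -1264.2
(Excluded from the current account — financial account: sale of domestic government bonds to non-residents 637.7, inward foreign direct investment in the manufacturing sector 644.6, purchases of foreign government bonds by domestic residents 474.5, increase in resident deposits held at foreign banks 209.6; capital account: sale of embassy land to a foreign government 73.8.)

-1264.2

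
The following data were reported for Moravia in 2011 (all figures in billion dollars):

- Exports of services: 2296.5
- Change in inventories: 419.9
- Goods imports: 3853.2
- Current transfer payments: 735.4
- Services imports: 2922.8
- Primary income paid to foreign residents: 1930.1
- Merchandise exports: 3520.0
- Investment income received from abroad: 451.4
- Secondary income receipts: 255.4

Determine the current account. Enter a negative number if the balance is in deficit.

Goods balance = 3520.0 - 3853.2 = -333.2
Services balance = 2296.5 - 2922.8 = -626.3
Trade balance (goods + services) = -333.2 + (-626.3) = -959.5
Net primary income = 451.4 - 1930.1 = -1478.7
Net secondary income = 255.4 - 735.4 = -480.0
Current account = -959.5 + (-1478.7) + (-480.0) = -2918.2

-2918.2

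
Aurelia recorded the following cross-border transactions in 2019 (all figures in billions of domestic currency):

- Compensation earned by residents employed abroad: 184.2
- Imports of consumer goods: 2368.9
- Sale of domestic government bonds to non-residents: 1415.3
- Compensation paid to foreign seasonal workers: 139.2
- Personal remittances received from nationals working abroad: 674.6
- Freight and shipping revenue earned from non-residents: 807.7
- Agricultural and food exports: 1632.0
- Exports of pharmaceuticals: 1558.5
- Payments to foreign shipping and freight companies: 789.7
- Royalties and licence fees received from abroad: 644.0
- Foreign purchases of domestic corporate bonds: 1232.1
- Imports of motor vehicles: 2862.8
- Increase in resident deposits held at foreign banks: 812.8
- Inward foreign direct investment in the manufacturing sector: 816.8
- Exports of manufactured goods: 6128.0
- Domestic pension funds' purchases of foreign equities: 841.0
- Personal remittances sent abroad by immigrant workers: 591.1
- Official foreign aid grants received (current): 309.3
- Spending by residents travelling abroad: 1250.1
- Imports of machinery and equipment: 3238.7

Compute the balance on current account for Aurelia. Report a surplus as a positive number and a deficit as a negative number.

697.8

Goods: 6128.0 - 2862.8 - 2368.9 - 3238.7 + 1558.5 + 1632.0 = 848.1
Services: -1250.1 - 789.7 + 644.0 + 807.7 = -588.1
Primary income: -139.2 + 184.2 = 45.0
Secondary income: -591.1 + 309.3 + 674.6 = 392.8
Current account = 848.1 + (-588.1) + 45.0 + 392.8 = 697.8
(Excluded from the current account — financial account: sale of domestic government bonds to non-residents 1415.3, foreign purchases of domestic corporate bonds 1232.1, increase in resident deposits held at foreign banks 812.8, inward foreign direct investment in the manufacturing sector 816.8, domestic pension funds' purchases of foreign equities 841.0.)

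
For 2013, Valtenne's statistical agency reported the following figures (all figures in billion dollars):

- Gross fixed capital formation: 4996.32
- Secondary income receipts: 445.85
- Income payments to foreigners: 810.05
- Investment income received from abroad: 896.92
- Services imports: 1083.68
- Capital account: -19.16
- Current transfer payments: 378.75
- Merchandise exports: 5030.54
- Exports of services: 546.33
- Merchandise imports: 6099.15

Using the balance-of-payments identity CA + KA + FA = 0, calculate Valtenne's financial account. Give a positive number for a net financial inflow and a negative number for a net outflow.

1471.15

Goods balance = 5030.54 - 6099.15 = -1068.61
Services balance = 546.33 - 1083.68 = -537.35
Trade balance (goods + services) = -1068.61 + (-537.35) = -1605.96
Net primary income = 896.92 - 810.05 = 86.87
Net secondary income = 445.85 - 378.75 = 67.10
Current account = -1605.96 + 86.87 + 67.10 = -1451.99
Financial account = -(-1451.99 + (-19.16)) = 1471.15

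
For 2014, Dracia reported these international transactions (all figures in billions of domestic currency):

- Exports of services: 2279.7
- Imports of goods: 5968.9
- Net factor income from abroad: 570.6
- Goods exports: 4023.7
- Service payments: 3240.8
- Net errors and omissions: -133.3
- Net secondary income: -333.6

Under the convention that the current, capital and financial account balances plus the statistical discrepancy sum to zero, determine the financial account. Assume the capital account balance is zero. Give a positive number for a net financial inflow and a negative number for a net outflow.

Goods balance = 4023.7 - 5968.9 = -1945.2
Services balance = 2279.7 - 3240.8 = -961.1
Trade balance (goods + services) = -1945.2 + (-961.1) = -2906.3
Net primary income = 570.6
Net secondary income = -333.6
Current account = -2906.3 + 570.6 + (-333.6) = -2669.3
Financial account = -(-2669.3 + (-133.3)) = 2802.6

2802.6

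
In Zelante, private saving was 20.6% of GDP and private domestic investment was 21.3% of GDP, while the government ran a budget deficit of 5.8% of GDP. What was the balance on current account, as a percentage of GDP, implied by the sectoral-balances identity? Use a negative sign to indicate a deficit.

By the sectoral-balances identity, CA = (S_private - I) + (T - G).
Private balance = 20.6 - 21.3 = -0.7
Government balance (T - G) = -5.8
CA = -0.7 + (-5.8) = -6.5

-6.5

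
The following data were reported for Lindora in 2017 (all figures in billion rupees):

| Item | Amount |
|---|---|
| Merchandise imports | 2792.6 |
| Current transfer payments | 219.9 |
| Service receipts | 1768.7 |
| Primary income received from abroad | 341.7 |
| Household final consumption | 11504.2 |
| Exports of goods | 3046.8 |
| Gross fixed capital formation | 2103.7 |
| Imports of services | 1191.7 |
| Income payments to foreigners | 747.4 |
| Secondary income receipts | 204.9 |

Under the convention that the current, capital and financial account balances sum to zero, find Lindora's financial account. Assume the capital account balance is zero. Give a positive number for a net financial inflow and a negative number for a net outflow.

-410.5

Goods balance = 3046.8 - 2792.6 = 254.2
Services balance = 1768.7 - 1191.7 = 577.0
Trade balance (goods + services) = 254.2 + 577.0 = 831.2
Net primary income = 341.7 - 747.4 = -405.7
Net secondary income = 204.9 - 219.9 = -15.0
Current account = 831.2 + (-405.7) + (-15.0) = 410.5
Financial account = -(410.5) = -410.5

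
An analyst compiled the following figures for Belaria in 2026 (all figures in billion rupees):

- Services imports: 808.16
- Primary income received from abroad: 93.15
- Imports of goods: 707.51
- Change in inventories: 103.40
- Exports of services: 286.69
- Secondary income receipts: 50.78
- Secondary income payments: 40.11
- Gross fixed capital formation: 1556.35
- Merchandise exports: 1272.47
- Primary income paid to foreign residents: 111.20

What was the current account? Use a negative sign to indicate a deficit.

Goods balance = 1272.47 - 707.51 = 564.96
Services balance = 286.69 - 808.16 = -521.47
Trade balance (goods + services) = 564.96 + (-521.47) = 43.49
Net primary income = 93.15 - 111.20 = -18.05
Net secondary income = 50.78 - 40.11 = 10.67
Current account = 43.49 + (-18.05) + 10.67 = 36.11

36.11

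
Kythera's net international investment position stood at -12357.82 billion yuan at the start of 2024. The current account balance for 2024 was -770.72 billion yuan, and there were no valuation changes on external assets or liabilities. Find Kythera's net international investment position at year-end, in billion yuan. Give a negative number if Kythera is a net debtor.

With no valuation effects, change in NIIP = current account = -770.72
End-of-year NIIP = -12357.82 + (-770.72) = -13128.54

-13128.54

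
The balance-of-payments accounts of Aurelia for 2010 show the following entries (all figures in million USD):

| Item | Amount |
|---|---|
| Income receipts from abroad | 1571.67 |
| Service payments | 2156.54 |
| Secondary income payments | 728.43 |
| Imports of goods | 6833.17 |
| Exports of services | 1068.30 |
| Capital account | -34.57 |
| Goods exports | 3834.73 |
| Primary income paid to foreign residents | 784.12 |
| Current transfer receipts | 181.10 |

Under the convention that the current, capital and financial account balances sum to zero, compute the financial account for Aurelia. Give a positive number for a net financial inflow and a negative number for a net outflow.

3881.03

Goods balance = 3834.73 - 6833.17 = -2998.44
Services balance = 1068.30 - 2156.54 = -1088.24
Trade balance (goods + services) = -2998.44 + (-1088.24) = -4086.68
Net primary income = 1571.67 - 784.12 = 787.55
Net secondary income = 181.10 - 728.43 = -547.33
Current account = -4086.68 + 787.55 + (-547.33) = -3846.46
Financial account = -(-3846.46 + (-34.57)) = 3881.03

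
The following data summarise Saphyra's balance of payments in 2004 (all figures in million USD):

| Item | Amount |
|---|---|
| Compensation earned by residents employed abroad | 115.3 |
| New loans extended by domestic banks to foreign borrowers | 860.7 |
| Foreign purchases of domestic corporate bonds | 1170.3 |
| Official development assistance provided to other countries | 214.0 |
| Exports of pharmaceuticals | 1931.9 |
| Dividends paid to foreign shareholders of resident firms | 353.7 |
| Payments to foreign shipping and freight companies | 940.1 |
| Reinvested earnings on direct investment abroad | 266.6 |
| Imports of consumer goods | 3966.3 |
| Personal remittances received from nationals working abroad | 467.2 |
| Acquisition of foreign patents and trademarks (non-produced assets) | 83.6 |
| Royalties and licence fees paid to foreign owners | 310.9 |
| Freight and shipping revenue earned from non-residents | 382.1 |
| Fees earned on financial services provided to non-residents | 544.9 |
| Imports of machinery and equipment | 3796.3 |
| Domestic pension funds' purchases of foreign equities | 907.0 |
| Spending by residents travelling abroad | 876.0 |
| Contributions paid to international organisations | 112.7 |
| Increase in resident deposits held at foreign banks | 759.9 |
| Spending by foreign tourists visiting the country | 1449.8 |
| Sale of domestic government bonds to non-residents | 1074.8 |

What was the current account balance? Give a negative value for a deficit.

Goods: 1931.9 - 3796.3 - 3966.3 = -5830.7
Services: 1449.8 - 940.1 + 544.9 - 310.9 + 382.1 - 876.0 = 249.8
Primary income: 115.3 - 353.7 + 266.6 = 28.2
Secondary income: -112.7 - 214.0 + 467.2 = 140.5
Current account = (-5830.7) + 249.8 + 28.2 + 140.5 = -5412.2
(Excluded from the current account — financial account: new loans extended by domestic banks to foreign borrowers 860.7, foreign purchases of domestic corporate bonds 1170.3, domestic pension funds' purchases of foreign equities 907.0, increase in resident deposits held at foreign banks 759.9, sale of domestic government bonds to non-residents 1074.8; capital account: acquisition of foreign patents and trademarks (non-produced assets) 83.6.)

-5412.2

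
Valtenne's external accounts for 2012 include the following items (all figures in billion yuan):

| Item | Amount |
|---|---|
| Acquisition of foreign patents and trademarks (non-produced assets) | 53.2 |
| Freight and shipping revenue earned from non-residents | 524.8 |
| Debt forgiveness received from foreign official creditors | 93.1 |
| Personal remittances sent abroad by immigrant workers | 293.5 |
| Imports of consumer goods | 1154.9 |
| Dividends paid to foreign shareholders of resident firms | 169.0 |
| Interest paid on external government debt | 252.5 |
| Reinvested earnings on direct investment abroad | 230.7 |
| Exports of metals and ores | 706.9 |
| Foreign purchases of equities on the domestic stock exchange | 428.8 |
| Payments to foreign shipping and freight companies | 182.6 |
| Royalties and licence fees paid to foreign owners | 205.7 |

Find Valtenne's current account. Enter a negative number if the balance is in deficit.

Goods: -1154.9 + 706.9 = -448.0
Services: -182.6 + 524.8 - 205.7 = 136.5
Primary income: -252.5 + 230.7 - 169.0 = -190.8
Secondary income: -293.5
Current account = (-448.0) + 136.5 + (-190.8) + (-293.5) = -795.8
(Excluded from the current account — capital account: acquisition of foreign patents and trademarks (non-produced assets) 53.2, debt forgiveness received from foreign official creditors 93.1; financial account: foreign purchases of equities on the domestic stock exchange 428.8.)

-795.8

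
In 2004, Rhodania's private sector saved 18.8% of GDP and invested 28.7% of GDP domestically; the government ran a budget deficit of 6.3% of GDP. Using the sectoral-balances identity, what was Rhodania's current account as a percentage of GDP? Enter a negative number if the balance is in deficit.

-16.2

By the sectoral-balances identity, CA = (S_private - I) + (T - G).
Private balance = 18.8 - 28.7 = -9.9
Government balance (T - G) = -6.3
CA = -9.9 + (-6.3) = -16.2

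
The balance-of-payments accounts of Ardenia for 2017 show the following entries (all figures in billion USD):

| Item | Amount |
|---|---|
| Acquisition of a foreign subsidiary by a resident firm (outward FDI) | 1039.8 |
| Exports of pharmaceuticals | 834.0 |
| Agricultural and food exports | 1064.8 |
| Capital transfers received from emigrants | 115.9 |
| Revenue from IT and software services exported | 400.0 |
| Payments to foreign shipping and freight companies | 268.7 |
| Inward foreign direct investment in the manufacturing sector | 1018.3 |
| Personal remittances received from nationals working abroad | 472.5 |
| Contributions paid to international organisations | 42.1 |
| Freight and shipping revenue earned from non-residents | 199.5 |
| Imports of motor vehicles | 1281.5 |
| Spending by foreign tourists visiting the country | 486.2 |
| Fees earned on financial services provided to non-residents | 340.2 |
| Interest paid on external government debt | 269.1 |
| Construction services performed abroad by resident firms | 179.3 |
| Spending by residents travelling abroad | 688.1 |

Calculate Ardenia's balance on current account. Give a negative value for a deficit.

Goods: -1281.5 + 1064.8 + 834.0 = 617.3
Services: -688.1 + 340.2 + 199.5 + 486.2 - 268.7 + 179.3 + 400.0 = 648.4
Primary income: -269.1
Secondary income: 472.5 - 42.1 = 430.4
Current account = 617.3 + 648.4 + (-269.1) + 430.4 = 1427.0
(Excluded from the current account — financial account: acquisition of a foreign subsidiary by a resident firm (outward FDI) 1039.8, inward foreign direct investment in the manufacturing sector 1018.3; capital account: capital transfers received from emigrants 115.9.)

1427.0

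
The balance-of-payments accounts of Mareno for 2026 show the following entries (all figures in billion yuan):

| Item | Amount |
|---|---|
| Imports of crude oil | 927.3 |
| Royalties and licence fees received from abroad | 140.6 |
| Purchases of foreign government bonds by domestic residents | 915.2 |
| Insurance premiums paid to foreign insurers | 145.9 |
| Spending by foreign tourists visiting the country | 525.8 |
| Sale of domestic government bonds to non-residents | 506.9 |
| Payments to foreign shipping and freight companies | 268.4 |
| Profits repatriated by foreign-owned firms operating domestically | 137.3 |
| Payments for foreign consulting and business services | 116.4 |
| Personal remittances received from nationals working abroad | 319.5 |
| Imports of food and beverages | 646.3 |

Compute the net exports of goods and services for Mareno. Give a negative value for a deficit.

-1437.9

Goods: -927.3 - 646.3 = -1573.6
Services: -145.9 - 268.4 + 525.8 + 140.6 - 116.4 = 135.7
Trade balance = -1573.6 + 135.7 = -1437.9
(Excluded from the trade balance — financial account: purchases of foreign government bonds by domestic residents 915.2, sale of domestic government bonds to non-residents 506.9; primary income: profits repatriated by foreign-owned firms operating domestically 137.3; secondary income: personal remittances received from nationals working abroad 319.5.)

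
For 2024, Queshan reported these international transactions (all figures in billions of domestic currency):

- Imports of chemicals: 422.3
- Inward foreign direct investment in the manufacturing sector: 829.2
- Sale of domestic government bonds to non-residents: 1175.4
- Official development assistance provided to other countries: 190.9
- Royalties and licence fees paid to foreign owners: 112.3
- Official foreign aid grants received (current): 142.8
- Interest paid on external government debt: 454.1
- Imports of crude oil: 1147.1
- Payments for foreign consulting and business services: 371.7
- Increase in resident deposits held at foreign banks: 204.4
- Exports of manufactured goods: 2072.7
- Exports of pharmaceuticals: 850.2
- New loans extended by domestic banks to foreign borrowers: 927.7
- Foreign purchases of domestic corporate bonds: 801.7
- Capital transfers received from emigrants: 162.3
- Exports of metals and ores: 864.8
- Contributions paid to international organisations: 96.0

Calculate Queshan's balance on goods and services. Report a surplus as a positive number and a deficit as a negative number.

Goods: 864.8 + 2072.7 - 422.3 - 1147.1 + 850.2 = 2218.3
Services: -371.7 - 112.3 = -484.0
Trade balance = 2218.3 + (-484.0) = 1734.3
(Excluded from the trade balance — financial account: inward foreign direct investment in the manufacturing sector 829.2, sale of domestic government bonds to non-residents 1175.4, increase in resident deposits held at foreign banks 204.4, new loans extended by domestic banks to foreign borrowers 927.7, foreign purchases of domestic corporate bonds 801.7; secondary income: official development assistance provided to other countries 190.9, official foreign aid grants received (current) 142.8, contributions paid to international organisations 96.0; primary income: interest paid on external government debt 454.1; capital account: capital transfers received from emigrants 162.3.)

1734.3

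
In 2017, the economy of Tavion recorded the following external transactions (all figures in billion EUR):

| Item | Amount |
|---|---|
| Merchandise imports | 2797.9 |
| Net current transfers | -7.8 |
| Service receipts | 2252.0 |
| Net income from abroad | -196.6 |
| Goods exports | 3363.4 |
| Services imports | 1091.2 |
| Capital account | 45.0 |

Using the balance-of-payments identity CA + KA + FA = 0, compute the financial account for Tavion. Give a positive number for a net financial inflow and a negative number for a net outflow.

-1566.9

Goods balance = 3363.4 - 2797.9 = 565.5
Services balance = 2252.0 - 1091.2 = 1160.8
Trade balance (goods + services) = 565.5 + 1160.8 = 1726.3
Net primary income = -196.6
Net secondary income = -7.8
Current account = 1726.3 + (-196.6) + (-7.8) = 1521.9
Financial account = -(1521.9 + 45.0) = -1566.9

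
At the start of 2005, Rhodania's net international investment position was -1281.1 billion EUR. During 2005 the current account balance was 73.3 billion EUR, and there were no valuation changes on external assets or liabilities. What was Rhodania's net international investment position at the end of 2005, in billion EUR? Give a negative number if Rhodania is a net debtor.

-1207.8

With no valuation effects, change in NIIP = current account = 73.3
End-of-year NIIP = -1281.1 + 73.3 = -1207.8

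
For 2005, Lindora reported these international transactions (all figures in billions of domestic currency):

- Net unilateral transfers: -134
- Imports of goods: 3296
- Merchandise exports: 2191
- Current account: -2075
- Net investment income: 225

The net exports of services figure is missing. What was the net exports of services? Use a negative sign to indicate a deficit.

-1061

Current account = goods balance + services balance + net primary income + net secondary income
Sum of the known components = -1014
Net exports of services = CA - (known components) = -2075 - (-1014) = -1061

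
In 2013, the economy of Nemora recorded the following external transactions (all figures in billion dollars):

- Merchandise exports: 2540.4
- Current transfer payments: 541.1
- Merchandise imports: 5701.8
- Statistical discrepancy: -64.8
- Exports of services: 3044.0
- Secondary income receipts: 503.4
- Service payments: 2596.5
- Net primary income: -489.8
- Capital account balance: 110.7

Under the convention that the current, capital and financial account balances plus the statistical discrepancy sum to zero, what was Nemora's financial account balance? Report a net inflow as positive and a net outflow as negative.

3195.5

Goods balance = 2540.4 - 5701.8 = -3161.4
Services balance = 3044.0 - 2596.5 = 447.5
Trade balance (goods + services) = -3161.4 + 447.5 = -2713.9
Net primary income = -489.8
Net secondary income = 503.4 - 541.1 = -37.7
Current account = -2713.9 + (-489.8) + (-37.7) = -3241.4
Financial account = -(-3241.4 + 110.7 + (-64.8)) = 3195.5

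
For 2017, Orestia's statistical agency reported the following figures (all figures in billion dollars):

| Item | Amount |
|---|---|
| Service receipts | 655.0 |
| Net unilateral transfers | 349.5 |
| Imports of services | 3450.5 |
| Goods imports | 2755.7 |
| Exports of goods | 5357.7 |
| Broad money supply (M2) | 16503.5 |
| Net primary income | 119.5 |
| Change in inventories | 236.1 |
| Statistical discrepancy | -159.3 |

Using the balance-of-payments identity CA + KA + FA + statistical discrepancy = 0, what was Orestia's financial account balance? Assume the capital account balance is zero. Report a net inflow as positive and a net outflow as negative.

-116.2

Goods balance = 5357.7 - 2755.7 = 2602.0
Services balance = 655.0 - 3450.5 = -2795.5
Trade balance (goods + services) = 2602.0 + (-2795.5) = -193.5
Net primary income = 119.5
Net secondary income = 349.5
Current account = -193.5 + 119.5 + 349.5 = 275.5
Financial account = -(275.5 + (-159.3)) = -116.2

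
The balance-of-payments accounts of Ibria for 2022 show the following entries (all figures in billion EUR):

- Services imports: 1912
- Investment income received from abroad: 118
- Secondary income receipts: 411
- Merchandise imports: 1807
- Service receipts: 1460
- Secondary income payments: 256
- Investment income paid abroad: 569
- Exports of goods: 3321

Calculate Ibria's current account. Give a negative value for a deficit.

766

Goods balance = 3321 - 1807 = 1514
Services balance = 1460 - 1912 = -452
Trade balance (goods + services) = 1514 + (-452) = 1062
Net primary income = 118 - 569 = -451
Net secondary income = 411 - 256 = 155
Current account = 1062 + (-451) + 155 = 766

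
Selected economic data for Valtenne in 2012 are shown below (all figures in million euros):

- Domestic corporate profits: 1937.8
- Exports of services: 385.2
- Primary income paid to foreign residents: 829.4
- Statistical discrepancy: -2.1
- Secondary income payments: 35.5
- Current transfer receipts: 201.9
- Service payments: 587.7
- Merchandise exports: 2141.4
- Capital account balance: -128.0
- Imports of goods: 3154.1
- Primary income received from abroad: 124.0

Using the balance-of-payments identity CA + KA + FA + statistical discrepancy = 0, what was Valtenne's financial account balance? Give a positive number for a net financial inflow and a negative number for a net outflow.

1884.3

Goods balance = 2141.4 - 3154.1 = -1012.7
Services balance = 385.2 - 587.7 = -202.5
Trade balance (goods + services) = -1012.7 + (-202.5) = -1215.2
Net primary income = 124.0 - 829.4 = -705.4
Net secondary income = 201.9 - 35.5 = 166.4
Current account = -1215.2 + (-705.4) + 166.4 = -1754.2
Financial account = -(-1754.2 + (-128.0) + (-2.1)) = 1884.3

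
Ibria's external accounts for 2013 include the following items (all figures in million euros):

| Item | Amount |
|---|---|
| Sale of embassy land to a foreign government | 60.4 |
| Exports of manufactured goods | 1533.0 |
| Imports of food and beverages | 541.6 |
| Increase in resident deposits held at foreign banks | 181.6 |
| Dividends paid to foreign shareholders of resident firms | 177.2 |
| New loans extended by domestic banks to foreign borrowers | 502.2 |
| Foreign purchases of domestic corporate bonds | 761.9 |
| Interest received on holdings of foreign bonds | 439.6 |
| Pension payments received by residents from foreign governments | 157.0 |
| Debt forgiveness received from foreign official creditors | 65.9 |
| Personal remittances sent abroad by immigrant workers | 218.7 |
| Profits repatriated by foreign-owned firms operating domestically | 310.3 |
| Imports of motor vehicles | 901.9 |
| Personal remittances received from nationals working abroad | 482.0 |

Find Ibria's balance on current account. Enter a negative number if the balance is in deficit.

Goods: -901.9 + 1533.0 - 541.6 = 89.5
Primary income: -177.2 + 439.6 - 310.3 = -47.9
Secondary income: 157.0 - 218.7 + 482.0 = 420.3
Current account = 89.5 + (-47.9) + 420.3 = 461.9
(Excluded from the current account — capital account: sale of embassy land to a foreign government 60.4, debt forgiveness received from foreign official creditors 65.9; financial account: increase in resident deposits held at foreign banks 181.6, new loans extended by domestic banks to foreign borrowers 502.2, foreign purchases of domestic corporate bonds 761.9.)

461.9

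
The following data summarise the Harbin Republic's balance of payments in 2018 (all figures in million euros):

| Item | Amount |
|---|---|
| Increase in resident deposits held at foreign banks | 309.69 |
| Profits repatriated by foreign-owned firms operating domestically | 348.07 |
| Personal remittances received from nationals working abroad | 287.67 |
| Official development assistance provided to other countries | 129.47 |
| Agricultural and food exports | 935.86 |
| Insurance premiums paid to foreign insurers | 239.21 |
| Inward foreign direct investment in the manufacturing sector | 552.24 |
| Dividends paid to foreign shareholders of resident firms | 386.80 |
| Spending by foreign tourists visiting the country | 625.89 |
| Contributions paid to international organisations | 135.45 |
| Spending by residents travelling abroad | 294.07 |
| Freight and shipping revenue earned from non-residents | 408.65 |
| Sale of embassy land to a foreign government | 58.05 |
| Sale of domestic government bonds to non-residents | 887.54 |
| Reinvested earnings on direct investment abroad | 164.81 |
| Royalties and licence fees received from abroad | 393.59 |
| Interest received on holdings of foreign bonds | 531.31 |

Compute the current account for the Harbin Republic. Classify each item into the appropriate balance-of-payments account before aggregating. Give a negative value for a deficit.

1814.71

Goods: 935.86
Services: 408.65 + 625.89 + 393.59 - 239.21 - 294.07 = 894.85
Primary income: 164.81 + 531.31 - 386.80 - 348.07 = -38.75
Secondary income: 287.67 - 135.45 - 129.47 = 22.75
Current account = 935.86 + 894.85 + (-38.75) + 22.75 = 1814.71
(Excluded from the current account — financial account: increase in resident deposits held at foreign banks 309.69, inward foreign direct investment in the manufacturing sector 552.24, sale of domestic government bonds to non-residents 887.54; capital account: sale of embassy land to a foreign government 58.05.)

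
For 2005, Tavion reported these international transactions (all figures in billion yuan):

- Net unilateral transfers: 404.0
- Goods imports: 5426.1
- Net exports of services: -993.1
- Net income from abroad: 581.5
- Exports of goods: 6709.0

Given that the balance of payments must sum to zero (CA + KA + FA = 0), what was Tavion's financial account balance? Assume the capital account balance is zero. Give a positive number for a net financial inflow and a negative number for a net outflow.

-1275.3

Goods balance = 6709.0 - 5426.1 = 1282.9
Services balance = -993.1
Trade balance (goods + services) = 1282.9 + (-993.1) = 289.8
Net primary income = 581.5
Net secondary income = 404.0
Current account = 289.8 + 581.5 + 404.0 = 1275.3
Financial account = -(1275.3) = -1275.3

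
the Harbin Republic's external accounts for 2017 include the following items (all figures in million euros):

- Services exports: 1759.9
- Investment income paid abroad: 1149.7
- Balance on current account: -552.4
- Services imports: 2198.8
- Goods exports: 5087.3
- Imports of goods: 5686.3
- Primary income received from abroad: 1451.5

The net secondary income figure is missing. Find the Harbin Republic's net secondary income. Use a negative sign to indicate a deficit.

183.7

Current account = goods balance + services balance + net primary income + net secondary income
Sum of the known components = -736.1
Net secondary income = CA - (known components) = -552.4 - (-736.1) = 183.7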